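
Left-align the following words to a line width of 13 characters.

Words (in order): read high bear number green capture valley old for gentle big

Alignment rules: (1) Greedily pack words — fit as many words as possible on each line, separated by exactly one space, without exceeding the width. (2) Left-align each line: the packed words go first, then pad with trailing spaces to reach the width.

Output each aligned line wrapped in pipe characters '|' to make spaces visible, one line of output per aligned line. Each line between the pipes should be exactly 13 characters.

Answer: |read high    |
|bear number  |
|green capture|
|valley old   |
|for gentle   |
|big          |

Derivation:
Line 1: ['read', 'high'] (min_width=9, slack=4)
Line 2: ['bear', 'number'] (min_width=11, slack=2)
Line 3: ['green', 'capture'] (min_width=13, slack=0)
Line 4: ['valley', 'old'] (min_width=10, slack=3)
Line 5: ['for', 'gentle'] (min_width=10, slack=3)
Line 6: ['big'] (min_width=3, slack=10)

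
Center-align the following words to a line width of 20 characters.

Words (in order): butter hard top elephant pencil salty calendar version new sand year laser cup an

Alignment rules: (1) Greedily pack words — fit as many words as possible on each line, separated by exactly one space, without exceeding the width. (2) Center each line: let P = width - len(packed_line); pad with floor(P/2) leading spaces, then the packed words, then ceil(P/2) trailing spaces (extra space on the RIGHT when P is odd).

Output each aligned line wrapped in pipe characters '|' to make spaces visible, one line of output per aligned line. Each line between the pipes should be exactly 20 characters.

Answer: |  butter hard top   |
|  elephant pencil   |
|   salty calendar   |
|  version new sand  |
| year laser cup an  |

Derivation:
Line 1: ['butter', 'hard', 'top'] (min_width=15, slack=5)
Line 2: ['elephant', 'pencil'] (min_width=15, slack=5)
Line 3: ['salty', 'calendar'] (min_width=14, slack=6)
Line 4: ['version', 'new', 'sand'] (min_width=16, slack=4)
Line 5: ['year', 'laser', 'cup', 'an'] (min_width=17, slack=3)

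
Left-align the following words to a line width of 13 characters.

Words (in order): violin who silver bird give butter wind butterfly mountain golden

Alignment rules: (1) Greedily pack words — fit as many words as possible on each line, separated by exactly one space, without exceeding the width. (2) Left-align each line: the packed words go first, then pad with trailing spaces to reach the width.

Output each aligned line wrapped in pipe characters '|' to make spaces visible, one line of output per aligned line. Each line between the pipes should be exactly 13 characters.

Answer: |violin who   |
|silver bird  |
|give butter  |
|wind         |
|butterfly    |
|mountain     |
|golden       |

Derivation:
Line 1: ['violin', 'who'] (min_width=10, slack=3)
Line 2: ['silver', 'bird'] (min_width=11, slack=2)
Line 3: ['give', 'butter'] (min_width=11, slack=2)
Line 4: ['wind'] (min_width=4, slack=9)
Line 5: ['butterfly'] (min_width=9, slack=4)
Line 6: ['mountain'] (min_width=8, slack=5)
Line 7: ['golden'] (min_width=6, slack=7)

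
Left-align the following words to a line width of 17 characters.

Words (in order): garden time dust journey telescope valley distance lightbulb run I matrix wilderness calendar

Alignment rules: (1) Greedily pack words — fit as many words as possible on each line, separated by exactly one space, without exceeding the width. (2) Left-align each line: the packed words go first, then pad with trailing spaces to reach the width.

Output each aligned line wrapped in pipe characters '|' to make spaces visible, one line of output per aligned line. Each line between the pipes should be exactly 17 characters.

Answer: |garden time dust |
|journey telescope|
|valley distance  |
|lightbulb run I  |
|matrix wilderness|
|calendar         |

Derivation:
Line 1: ['garden', 'time', 'dust'] (min_width=16, slack=1)
Line 2: ['journey', 'telescope'] (min_width=17, slack=0)
Line 3: ['valley', 'distance'] (min_width=15, slack=2)
Line 4: ['lightbulb', 'run', 'I'] (min_width=15, slack=2)
Line 5: ['matrix', 'wilderness'] (min_width=17, slack=0)
Line 6: ['calendar'] (min_width=8, slack=9)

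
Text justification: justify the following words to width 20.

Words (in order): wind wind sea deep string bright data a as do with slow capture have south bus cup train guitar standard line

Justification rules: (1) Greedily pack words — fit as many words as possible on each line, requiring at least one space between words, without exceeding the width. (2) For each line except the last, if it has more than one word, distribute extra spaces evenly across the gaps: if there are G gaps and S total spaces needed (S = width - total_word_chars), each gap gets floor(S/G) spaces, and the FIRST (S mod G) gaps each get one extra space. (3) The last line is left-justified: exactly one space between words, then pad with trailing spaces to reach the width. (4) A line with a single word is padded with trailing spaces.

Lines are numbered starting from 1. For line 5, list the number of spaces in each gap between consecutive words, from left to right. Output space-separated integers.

Answer: 1 1 1

Derivation:
Line 1: ['wind', 'wind', 'sea', 'deep'] (min_width=18, slack=2)
Line 2: ['string', 'bright', 'data', 'a'] (min_width=20, slack=0)
Line 3: ['as', 'do', 'with', 'slow'] (min_width=15, slack=5)
Line 4: ['capture', 'have', 'south'] (min_width=18, slack=2)
Line 5: ['bus', 'cup', 'train', 'guitar'] (min_width=20, slack=0)
Line 6: ['standard', 'line'] (min_width=13, slack=7)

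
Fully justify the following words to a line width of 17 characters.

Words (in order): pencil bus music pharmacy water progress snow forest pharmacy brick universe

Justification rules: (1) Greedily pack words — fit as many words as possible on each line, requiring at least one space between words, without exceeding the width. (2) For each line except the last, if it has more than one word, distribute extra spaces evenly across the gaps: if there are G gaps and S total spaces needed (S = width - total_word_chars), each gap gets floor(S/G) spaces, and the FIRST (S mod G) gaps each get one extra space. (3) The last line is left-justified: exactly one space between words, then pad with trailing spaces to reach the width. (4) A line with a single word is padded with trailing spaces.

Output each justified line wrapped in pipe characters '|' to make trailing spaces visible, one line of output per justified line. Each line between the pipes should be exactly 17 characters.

Line 1: ['pencil', 'bus', 'music'] (min_width=16, slack=1)
Line 2: ['pharmacy', 'water'] (min_width=14, slack=3)
Line 3: ['progress', 'snow'] (min_width=13, slack=4)
Line 4: ['forest', 'pharmacy'] (min_width=15, slack=2)
Line 5: ['brick', 'universe'] (min_width=14, slack=3)

Answer: |pencil  bus music|
|pharmacy    water|
|progress     snow|
|forest   pharmacy|
|brick universe   |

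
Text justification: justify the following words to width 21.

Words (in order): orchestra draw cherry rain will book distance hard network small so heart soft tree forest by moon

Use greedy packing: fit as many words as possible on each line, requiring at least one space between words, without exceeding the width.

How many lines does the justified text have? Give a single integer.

Line 1: ['orchestra', 'draw', 'cherry'] (min_width=21, slack=0)
Line 2: ['rain', 'will', 'book'] (min_width=14, slack=7)
Line 3: ['distance', 'hard', 'network'] (min_width=21, slack=0)
Line 4: ['small', 'so', 'heart', 'soft'] (min_width=19, slack=2)
Line 5: ['tree', 'forest', 'by', 'moon'] (min_width=19, slack=2)
Total lines: 5

Answer: 5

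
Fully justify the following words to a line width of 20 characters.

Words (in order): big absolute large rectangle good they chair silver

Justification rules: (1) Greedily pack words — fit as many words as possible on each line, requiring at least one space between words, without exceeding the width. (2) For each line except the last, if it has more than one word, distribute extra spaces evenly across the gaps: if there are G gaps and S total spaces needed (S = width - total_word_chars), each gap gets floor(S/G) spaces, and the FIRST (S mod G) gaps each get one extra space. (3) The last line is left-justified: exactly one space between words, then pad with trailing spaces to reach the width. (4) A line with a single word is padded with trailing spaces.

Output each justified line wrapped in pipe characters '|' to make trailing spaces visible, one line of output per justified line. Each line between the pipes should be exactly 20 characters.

Line 1: ['big', 'absolute', 'large'] (min_width=18, slack=2)
Line 2: ['rectangle', 'good', 'they'] (min_width=19, slack=1)
Line 3: ['chair', 'silver'] (min_width=12, slack=8)

Answer: |big  absolute  large|
|rectangle  good they|
|chair silver        |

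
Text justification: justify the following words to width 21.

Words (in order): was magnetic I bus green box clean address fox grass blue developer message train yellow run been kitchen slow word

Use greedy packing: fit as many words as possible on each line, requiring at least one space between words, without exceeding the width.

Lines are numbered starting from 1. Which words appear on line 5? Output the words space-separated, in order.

Answer: message train yellow

Derivation:
Line 1: ['was', 'magnetic', 'I', 'bus'] (min_width=18, slack=3)
Line 2: ['green', 'box', 'clean'] (min_width=15, slack=6)
Line 3: ['address', 'fox', 'grass'] (min_width=17, slack=4)
Line 4: ['blue', 'developer'] (min_width=14, slack=7)
Line 5: ['message', 'train', 'yellow'] (min_width=20, slack=1)
Line 6: ['run', 'been', 'kitchen', 'slow'] (min_width=21, slack=0)
Line 7: ['word'] (min_width=4, slack=17)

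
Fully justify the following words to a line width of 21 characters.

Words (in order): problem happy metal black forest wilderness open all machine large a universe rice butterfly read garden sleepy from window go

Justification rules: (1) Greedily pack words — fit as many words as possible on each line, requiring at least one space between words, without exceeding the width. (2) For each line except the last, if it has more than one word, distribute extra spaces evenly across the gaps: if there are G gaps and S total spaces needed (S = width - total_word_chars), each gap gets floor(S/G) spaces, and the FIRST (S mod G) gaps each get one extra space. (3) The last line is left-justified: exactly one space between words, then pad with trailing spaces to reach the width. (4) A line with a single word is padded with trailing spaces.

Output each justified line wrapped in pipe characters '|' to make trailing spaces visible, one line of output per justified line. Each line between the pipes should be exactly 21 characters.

Answer: |problem  happy  metal|
|black          forest|
|wilderness  open  all|
|machine    large    a|
|universe         rice|
|butterfly read garden|
|sleepy from window go|

Derivation:
Line 1: ['problem', 'happy', 'metal'] (min_width=19, slack=2)
Line 2: ['black', 'forest'] (min_width=12, slack=9)
Line 3: ['wilderness', 'open', 'all'] (min_width=19, slack=2)
Line 4: ['machine', 'large', 'a'] (min_width=15, slack=6)
Line 5: ['universe', 'rice'] (min_width=13, slack=8)
Line 6: ['butterfly', 'read', 'garden'] (min_width=21, slack=0)
Line 7: ['sleepy', 'from', 'window', 'go'] (min_width=21, slack=0)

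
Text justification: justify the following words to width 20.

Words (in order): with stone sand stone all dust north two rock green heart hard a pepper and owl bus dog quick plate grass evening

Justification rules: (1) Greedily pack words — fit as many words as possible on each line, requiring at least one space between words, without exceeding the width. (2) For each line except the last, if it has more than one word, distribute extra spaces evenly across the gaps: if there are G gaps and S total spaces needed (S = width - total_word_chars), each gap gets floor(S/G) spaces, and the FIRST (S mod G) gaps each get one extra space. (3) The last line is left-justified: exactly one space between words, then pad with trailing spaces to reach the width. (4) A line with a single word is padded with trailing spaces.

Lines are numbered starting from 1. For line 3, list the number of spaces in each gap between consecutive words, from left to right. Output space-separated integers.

Answer: 1 1 1

Derivation:
Line 1: ['with', 'stone', 'sand'] (min_width=15, slack=5)
Line 2: ['stone', 'all', 'dust', 'north'] (min_width=20, slack=0)
Line 3: ['two', 'rock', 'green', 'heart'] (min_width=20, slack=0)
Line 4: ['hard', 'a', 'pepper', 'and'] (min_width=17, slack=3)
Line 5: ['owl', 'bus', 'dog', 'quick'] (min_width=17, slack=3)
Line 6: ['plate', 'grass', 'evening'] (min_width=19, slack=1)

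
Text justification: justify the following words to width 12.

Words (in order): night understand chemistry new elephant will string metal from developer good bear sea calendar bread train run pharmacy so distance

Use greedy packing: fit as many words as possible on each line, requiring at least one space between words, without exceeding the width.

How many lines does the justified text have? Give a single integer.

Line 1: ['night'] (min_width=5, slack=7)
Line 2: ['understand'] (min_width=10, slack=2)
Line 3: ['chemistry'] (min_width=9, slack=3)
Line 4: ['new', 'elephant'] (min_width=12, slack=0)
Line 5: ['will', 'string'] (min_width=11, slack=1)
Line 6: ['metal', 'from'] (min_width=10, slack=2)
Line 7: ['developer'] (min_width=9, slack=3)
Line 8: ['good', 'bear'] (min_width=9, slack=3)
Line 9: ['sea', 'calendar'] (min_width=12, slack=0)
Line 10: ['bread', 'train'] (min_width=11, slack=1)
Line 11: ['run', 'pharmacy'] (min_width=12, slack=0)
Line 12: ['so', 'distance'] (min_width=11, slack=1)
Total lines: 12

Answer: 12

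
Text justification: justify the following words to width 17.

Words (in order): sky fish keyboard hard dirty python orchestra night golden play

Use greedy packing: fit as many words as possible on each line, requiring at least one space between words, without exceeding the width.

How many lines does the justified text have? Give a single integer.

Line 1: ['sky', 'fish', 'keyboard'] (min_width=17, slack=0)
Line 2: ['hard', 'dirty', 'python'] (min_width=17, slack=0)
Line 3: ['orchestra', 'night'] (min_width=15, slack=2)
Line 4: ['golden', 'play'] (min_width=11, slack=6)
Total lines: 4

Answer: 4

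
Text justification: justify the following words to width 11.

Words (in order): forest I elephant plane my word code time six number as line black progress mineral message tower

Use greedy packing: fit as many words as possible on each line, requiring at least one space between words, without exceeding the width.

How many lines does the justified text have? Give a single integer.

Line 1: ['forest', 'I'] (min_width=8, slack=3)
Line 2: ['elephant'] (min_width=8, slack=3)
Line 3: ['plane', 'my'] (min_width=8, slack=3)
Line 4: ['word', 'code'] (min_width=9, slack=2)
Line 5: ['time', 'six'] (min_width=8, slack=3)
Line 6: ['number', 'as'] (min_width=9, slack=2)
Line 7: ['line', 'black'] (min_width=10, slack=1)
Line 8: ['progress'] (min_width=8, slack=3)
Line 9: ['mineral'] (min_width=7, slack=4)
Line 10: ['message'] (min_width=7, slack=4)
Line 11: ['tower'] (min_width=5, slack=6)
Total lines: 11

Answer: 11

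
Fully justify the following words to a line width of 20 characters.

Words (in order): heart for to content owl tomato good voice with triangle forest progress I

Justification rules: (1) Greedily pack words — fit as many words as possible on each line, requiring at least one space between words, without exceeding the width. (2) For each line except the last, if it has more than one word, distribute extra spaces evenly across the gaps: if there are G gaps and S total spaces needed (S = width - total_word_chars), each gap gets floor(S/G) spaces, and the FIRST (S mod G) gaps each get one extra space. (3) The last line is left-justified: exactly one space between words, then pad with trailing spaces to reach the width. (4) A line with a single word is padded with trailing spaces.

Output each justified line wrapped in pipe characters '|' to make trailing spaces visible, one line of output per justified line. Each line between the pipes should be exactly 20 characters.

Answer: |heart for to content|
|owl    tomato   good|
|voice  with triangle|
|forest progress I   |

Derivation:
Line 1: ['heart', 'for', 'to', 'content'] (min_width=20, slack=0)
Line 2: ['owl', 'tomato', 'good'] (min_width=15, slack=5)
Line 3: ['voice', 'with', 'triangle'] (min_width=19, slack=1)
Line 4: ['forest', 'progress', 'I'] (min_width=17, slack=3)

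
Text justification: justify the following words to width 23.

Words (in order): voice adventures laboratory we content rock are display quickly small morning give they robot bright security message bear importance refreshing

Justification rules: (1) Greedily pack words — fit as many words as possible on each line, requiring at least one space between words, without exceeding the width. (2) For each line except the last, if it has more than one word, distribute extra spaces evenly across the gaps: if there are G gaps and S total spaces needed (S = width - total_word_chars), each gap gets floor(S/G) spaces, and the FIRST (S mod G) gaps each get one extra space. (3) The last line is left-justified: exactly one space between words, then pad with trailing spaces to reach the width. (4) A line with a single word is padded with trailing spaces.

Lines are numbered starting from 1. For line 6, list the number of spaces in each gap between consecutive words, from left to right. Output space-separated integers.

Line 1: ['voice', 'adventures'] (min_width=16, slack=7)
Line 2: ['laboratory', 'we', 'content'] (min_width=21, slack=2)
Line 3: ['rock', 'are', 'display'] (min_width=16, slack=7)
Line 4: ['quickly', 'small', 'morning'] (min_width=21, slack=2)
Line 5: ['give', 'they', 'robot', 'bright'] (min_width=22, slack=1)
Line 6: ['security', 'message', 'bear'] (min_width=21, slack=2)
Line 7: ['importance', 'refreshing'] (min_width=21, slack=2)

Answer: 2 2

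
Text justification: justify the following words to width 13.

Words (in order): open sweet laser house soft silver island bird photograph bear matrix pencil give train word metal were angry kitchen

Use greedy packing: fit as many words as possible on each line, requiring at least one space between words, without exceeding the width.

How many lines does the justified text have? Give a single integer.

Line 1: ['open', 'sweet'] (min_width=10, slack=3)
Line 2: ['laser', 'house'] (min_width=11, slack=2)
Line 3: ['soft', 'silver'] (min_width=11, slack=2)
Line 4: ['island', 'bird'] (min_width=11, slack=2)
Line 5: ['photograph'] (min_width=10, slack=3)
Line 6: ['bear', 'matrix'] (min_width=11, slack=2)
Line 7: ['pencil', 'give'] (min_width=11, slack=2)
Line 8: ['train', 'word'] (min_width=10, slack=3)
Line 9: ['metal', 'were'] (min_width=10, slack=3)
Line 10: ['angry', 'kitchen'] (min_width=13, slack=0)
Total lines: 10

Answer: 10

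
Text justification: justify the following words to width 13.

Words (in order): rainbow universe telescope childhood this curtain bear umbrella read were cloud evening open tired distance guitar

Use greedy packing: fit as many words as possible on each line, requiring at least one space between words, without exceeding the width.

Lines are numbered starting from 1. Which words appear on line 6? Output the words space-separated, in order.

Answer: bear umbrella

Derivation:
Line 1: ['rainbow'] (min_width=7, slack=6)
Line 2: ['universe'] (min_width=8, slack=5)
Line 3: ['telescope'] (min_width=9, slack=4)
Line 4: ['childhood'] (min_width=9, slack=4)
Line 5: ['this', 'curtain'] (min_width=12, slack=1)
Line 6: ['bear', 'umbrella'] (min_width=13, slack=0)
Line 7: ['read', 'were'] (min_width=9, slack=4)
Line 8: ['cloud', 'evening'] (min_width=13, slack=0)
Line 9: ['open', 'tired'] (min_width=10, slack=3)
Line 10: ['distance'] (min_width=8, slack=5)
Line 11: ['guitar'] (min_width=6, slack=7)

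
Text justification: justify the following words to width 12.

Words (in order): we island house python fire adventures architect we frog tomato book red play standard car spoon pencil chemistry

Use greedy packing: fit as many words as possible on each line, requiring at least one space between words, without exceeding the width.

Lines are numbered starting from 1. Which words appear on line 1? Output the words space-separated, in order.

Answer: we island

Derivation:
Line 1: ['we', 'island'] (min_width=9, slack=3)
Line 2: ['house', 'python'] (min_width=12, slack=0)
Line 3: ['fire'] (min_width=4, slack=8)
Line 4: ['adventures'] (min_width=10, slack=2)
Line 5: ['architect', 'we'] (min_width=12, slack=0)
Line 6: ['frog', 'tomato'] (min_width=11, slack=1)
Line 7: ['book', 'red'] (min_width=8, slack=4)
Line 8: ['play'] (min_width=4, slack=8)
Line 9: ['standard', 'car'] (min_width=12, slack=0)
Line 10: ['spoon', 'pencil'] (min_width=12, slack=0)
Line 11: ['chemistry'] (min_width=9, slack=3)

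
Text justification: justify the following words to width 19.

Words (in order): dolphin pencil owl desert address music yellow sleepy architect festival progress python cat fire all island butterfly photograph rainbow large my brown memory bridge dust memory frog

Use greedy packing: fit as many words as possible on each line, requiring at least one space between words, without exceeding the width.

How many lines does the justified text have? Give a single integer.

Line 1: ['dolphin', 'pencil', 'owl'] (min_width=18, slack=1)
Line 2: ['desert', 'address'] (min_width=14, slack=5)
Line 3: ['music', 'yellow', 'sleepy'] (min_width=19, slack=0)
Line 4: ['architect', 'festival'] (min_width=18, slack=1)
Line 5: ['progress', 'python', 'cat'] (min_width=19, slack=0)
Line 6: ['fire', 'all', 'island'] (min_width=15, slack=4)
Line 7: ['butterfly'] (min_width=9, slack=10)
Line 8: ['photograph', 'rainbow'] (min_width=18, slack=1)
Line 9: ['large', 'my', 'brown'] (min_width=14, slack=5)
Line 10: ['memory', 'bridge', 'dust'] (min_width=18, slack=1)
Line 11: ['memory', 'frog'] (min_width=11, slack=8)
Total lines: 11

Answer: 11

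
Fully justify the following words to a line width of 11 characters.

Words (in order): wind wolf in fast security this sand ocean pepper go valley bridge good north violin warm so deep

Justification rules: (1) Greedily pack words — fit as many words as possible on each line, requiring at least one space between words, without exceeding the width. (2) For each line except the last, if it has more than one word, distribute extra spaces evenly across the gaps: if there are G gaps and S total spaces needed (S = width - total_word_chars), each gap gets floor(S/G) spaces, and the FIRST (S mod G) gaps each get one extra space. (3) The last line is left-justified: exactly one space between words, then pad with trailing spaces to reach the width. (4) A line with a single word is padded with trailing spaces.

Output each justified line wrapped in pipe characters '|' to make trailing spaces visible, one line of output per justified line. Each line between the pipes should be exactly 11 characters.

Answer: |wind   wolf|
|in     fast|
|security   |
|this   sand|
|ocean      |
|pepper   go|
|valley     |
|bridge good|
|north      |
|violin warm|
|so deep    |

Derivation:
Line 1: ['wind', 'wolf'] (min_width=9, slack=2)
Line 2: ['in', 'fast'] (min_width=7, slack=4)
Line 3: ['security'] (min_width=8, slack=3)
Line 4: ['this', 'sand'] (min_width=9, slack=2)
Line 5: ['ocean'] (min_width=5, slack=6)
Line 6: ['pepper', 'go'] (min_width=9, slack=2)
Line 7: ['valley'] (min_width=6, slack=5)
Line 8: ['bridge', 'good'] (min_width=11, slack=0)
Line 9: ['north'] (min_width=5, slack=6)
Line 10: ['violin', 'warm'] (min_width=11, slack=0)
Line 11: ['so', 'deep'] (min_width=7, slack=4)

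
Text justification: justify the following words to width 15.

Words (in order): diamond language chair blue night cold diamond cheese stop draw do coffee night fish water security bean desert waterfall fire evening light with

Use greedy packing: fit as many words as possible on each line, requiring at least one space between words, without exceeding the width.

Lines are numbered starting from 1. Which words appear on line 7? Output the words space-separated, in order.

Answer: fish water

Derivation:
Line 1: ['diamond'] (min_width=7, slack=8)
Line 2: ['language', 'chair'] (min_width=14, slack=1)
Line 3: ['blue', 'night', 'cold'] (min_width=15, slack=0)
Line 4: ['diamond', 'cheese'] (min_width=14, slack=1)
Line 5: ['stop', 'draw', 'do'] (min_width=12, slack=3)
Line 6: ['coffee', 'night'] (min_width=12, slack=3)
Line 7: ['fish', 'water'] (min_width=10, slack=5)
Line 8: ['security', 'bean'] (min_width=13, slack=2)
Line 9: ['desert'] (min_width=6, slack=9)
Line 10: ['waterfall', 'fire'] (min_width=14, slack=1)
Line 11: ['evening', 'light'] (min_width=13, slack=2)
Line 12: ['with'] (min_width=4, slack=11)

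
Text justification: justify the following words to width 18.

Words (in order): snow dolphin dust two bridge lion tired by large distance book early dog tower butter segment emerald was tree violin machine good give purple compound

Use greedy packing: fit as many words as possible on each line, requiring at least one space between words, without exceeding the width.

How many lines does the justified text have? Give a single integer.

Line 1: ['snow', 'dolphin', 'dust'] (min_width=17, slack=1)
Line 2: ['two', 'bridge', 'lion'] (min_width=15, slack=3)
Line 3: ['tired', 'by', 'large'] (min_width=14, slack=4)
Line 4: ['distance', 'book'] (min_width=13, slack=5)
Line 5: ['early', 'dog', 'tower'] (min_width=15, slack=3)
Line 6: ['butter', 'segment'] (min_width=14, slack=4)
Line 7: ['emerald', 'was', 'tree'] (min_width=16, slack=2)
Line 8: ['violin', 'machine'] (min_width=14, slack=4)
Line 9: ['good', 'give', 'purple'] (min_width=16, slack=2)
Line 10: ['compound'] (min_width=8, slack=10)
Total lines: 10

Answer: 10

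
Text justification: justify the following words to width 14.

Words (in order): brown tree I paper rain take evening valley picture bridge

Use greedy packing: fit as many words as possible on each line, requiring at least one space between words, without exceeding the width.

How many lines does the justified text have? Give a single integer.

Line 1: ['brown', 'tree', 'I'] (min_width=12, slack=2)
Line 2: ['paper', 'rain'] (min_width=10, slack=4)
Line 3: ['take', 'evening'] (min_width=12, slack=2)
Line 4: ['valley', 'picture'] (min_width=14, slack=0)
Line 5: ['bridge'] (min_width=6, slack=8)
Total lines: 5

Answer: 5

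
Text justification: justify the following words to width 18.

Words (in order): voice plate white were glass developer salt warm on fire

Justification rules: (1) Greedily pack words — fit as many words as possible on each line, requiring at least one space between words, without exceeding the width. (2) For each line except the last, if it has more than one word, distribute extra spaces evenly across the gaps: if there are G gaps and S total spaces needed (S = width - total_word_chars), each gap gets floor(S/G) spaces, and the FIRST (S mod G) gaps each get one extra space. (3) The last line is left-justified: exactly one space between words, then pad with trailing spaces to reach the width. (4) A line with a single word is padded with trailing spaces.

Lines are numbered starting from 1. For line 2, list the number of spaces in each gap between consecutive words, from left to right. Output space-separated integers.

Line 1: ['voice', 'plate', 'white'] (min_width=17, slack=1)
Line 2: ['were', 'glass'] (min_width=10, slack=8)
Line 3: ['developer', 'salt'] (min_width=14, slack=4)
Line 4: ['warm', 'on', 'fire'] (min_width=12, slack=6)

Answer: 9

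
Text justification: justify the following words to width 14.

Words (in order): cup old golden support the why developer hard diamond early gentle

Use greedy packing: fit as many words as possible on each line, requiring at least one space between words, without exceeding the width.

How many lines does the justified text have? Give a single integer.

Answer: 5

Derivation:
Line 1: ['cup', 'old', 'golden'] (min_width=14, slack=0)
Line 2: ['support', 'the'] (min_width=11, slack=3)
Line 3: ['why', 'developer'] (min_width=13, slack=1)
Line 4: ['hard', 'diamond'] (min_width=12, slack=2)
Line 5: ['early', 'gentle'] (min_width=12, slack=2)
Total lines: 5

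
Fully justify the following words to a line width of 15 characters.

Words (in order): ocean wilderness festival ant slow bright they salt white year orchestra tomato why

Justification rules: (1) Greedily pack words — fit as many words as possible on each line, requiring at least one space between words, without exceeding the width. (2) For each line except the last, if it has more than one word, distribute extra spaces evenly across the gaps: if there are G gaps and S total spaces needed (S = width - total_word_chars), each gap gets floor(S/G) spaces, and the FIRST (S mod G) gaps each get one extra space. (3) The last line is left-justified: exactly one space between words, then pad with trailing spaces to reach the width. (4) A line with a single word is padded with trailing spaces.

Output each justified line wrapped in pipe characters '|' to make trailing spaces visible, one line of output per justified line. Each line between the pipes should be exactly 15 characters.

Line 1: ['ocean'] (min_width=5, slack=10)
Line 2: ['wilderness'] (min_width=10, slack=5)
Line 3: ['festival', 'ant'] (min_width=12, slack=3)
Line 4: ['slow', 'bright'] (min_width=11, slack=4)
Line 5: ['they', 'salt', 'white'] (min_width=15, slack=0)
Line 6: ['year', 'orchestra'] (min_width=14, slack=1)
Line 7: ['tomato', 'why'] (min_width=10, slack=5)

Answer: |ocean          |
|wilderness     |
|festival    ant|
|slow     bright|
|they salt white|
|year  orchestra|
|tomato why     |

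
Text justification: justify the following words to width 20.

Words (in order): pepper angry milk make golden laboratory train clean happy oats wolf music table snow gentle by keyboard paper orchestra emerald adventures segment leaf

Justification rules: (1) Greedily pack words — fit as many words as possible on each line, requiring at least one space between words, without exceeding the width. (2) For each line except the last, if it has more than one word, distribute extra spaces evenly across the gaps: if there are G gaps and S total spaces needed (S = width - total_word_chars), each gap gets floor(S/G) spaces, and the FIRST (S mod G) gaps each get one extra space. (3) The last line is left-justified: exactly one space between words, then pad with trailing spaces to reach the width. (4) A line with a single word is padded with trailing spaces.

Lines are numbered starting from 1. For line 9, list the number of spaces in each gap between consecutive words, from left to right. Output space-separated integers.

Line 1: ['pepper', 'angry', 'milk'] (min_width=17, slack=3)
Line 2: ['make', 'golden'] (min_width=11, slack=9)
Line 3: ['laboratory', 'train'] (min_width=16, slack=4)
Line 4: ['clean', 'happy', 'oats'] (min_width=16, slack=4)
Line 5: ['wolf', 'music', 'table'] (min_width=16, slack=4)
Line 6: ['snow', 'gentle', 'by'] (min_width=14, slack=6)
Line 7: ['keyboard', 'paper'] (min_width=14, slack=6)
Line 8: ['orchestra', 'emerald'] (min_width=17, slack=3)
Line 9: ['adventures', 'segment'] (min_width=18, slack=2)
Line 10: ['leaf'] (min_width=4, slack=16)

Answer: 3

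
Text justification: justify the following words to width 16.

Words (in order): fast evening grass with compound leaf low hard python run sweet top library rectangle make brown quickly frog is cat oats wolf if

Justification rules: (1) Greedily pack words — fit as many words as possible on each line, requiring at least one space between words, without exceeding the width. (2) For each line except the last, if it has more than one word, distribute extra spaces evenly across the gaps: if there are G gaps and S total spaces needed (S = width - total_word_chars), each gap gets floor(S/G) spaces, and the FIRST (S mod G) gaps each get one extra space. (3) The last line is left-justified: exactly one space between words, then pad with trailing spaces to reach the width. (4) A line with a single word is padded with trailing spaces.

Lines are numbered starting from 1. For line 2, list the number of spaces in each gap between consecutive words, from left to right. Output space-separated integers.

Answer: 7

Derivation:
Line 1: ['fast', 'evening'] (min_width=12, slack=4)
Line 2: ['grass', 'with'] (min_width=10, slack=6)
Line 3: ['compound', 'leaf'] (min_width=13, slack=3)
Line 4: ['low', 'hard', 'python'] (min_width=15, slack=1)
Line 5: ['run', 'sweet', 'top'] (min_width=13, slack=3)
Line 6: ['library'] (min_width=7, slack=9)
Line 7: ['rectangle', 'make'] (min_width=14, slack=2)
Line 8: ['brown', 'quickly'] (min_width=13, slack=3)
Line 9: ['frog', 'is', 'cat', 'oats'] (min_width=16, slack=0)
Line 10: ['wolf', 'if'] (min_width=7, slack=9)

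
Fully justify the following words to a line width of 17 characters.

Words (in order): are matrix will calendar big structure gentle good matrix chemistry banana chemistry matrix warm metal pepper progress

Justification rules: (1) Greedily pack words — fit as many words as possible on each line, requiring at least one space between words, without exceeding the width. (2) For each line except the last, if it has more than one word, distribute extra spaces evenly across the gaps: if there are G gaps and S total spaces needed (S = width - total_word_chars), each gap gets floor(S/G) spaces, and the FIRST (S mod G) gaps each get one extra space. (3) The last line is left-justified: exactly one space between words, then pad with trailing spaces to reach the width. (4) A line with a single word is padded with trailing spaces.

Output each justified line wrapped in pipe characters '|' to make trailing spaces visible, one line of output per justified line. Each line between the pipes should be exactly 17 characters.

Line 1: ['are', 'matrix', 'will'] (min_width=15, slack=2)
Line 2: ['calendar', 'big'] (min_width=12, slack=5)
Line 3: ['structure', 'gentle'] (min_width=16, slack=1)
Line 4: ['good', 'matrix'] (min_width=11, slack=6)
Line 5: ['chemistry', 'banana'] (min_width=16, slack=1)
Line 6: ['chemistry', 'matrix'] (min_width=16, slack=1)
Line 7: ['warm', 'metal', 'pepper'] (min_width=17, slack=0)
Line 8: ['progress'] (min_width=8, slack=9)

Answer: |are  matrix  will|
|calendar      big|
|structure  gentle|
|good       matrix|
|chemistry  banana|
|chemistry  matrix|
|warm metal pepper|
|progress         |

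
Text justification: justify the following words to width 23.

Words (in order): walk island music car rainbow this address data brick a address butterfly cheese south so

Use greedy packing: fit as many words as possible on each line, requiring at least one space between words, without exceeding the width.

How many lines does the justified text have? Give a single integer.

Answer: 5

Derivation:
Line 1: ['walk', 'island', 'music', 'car'] (min_width=21, slack=2)
Line 2: ['rainbow', 'this', 'address'] (min_width=20, slack=3)
Line 3: ['data', 'brick', 'a', 'address'] (min_width=20, slack=3)
Line 4: ['butterfly', 'cheese', 'south'] (min_width=22, slack=1)
Line 5: ['so'] (min_width=2, slack=21)
Total lines: 5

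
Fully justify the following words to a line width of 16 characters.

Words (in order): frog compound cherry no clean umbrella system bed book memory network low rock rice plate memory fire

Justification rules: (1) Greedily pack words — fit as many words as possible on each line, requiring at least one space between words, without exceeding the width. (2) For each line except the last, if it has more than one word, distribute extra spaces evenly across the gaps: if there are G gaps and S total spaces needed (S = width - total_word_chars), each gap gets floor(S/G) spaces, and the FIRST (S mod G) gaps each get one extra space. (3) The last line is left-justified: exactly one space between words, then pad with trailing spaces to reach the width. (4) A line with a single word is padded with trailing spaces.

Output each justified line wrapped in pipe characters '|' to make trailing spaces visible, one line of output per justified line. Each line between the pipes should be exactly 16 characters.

Answer: |frog    compound|
|cherry  no clean|
|umbrella  system|
|bed  book memory|
|network low rock|
|rice       plate|
|memory fire     |

Derivation:
Line 1: ['frog', 'compound'] (min_width=13, slack=3)
Line 2: ['cherry', 'no', 'clean'] (min_width=15, slack=1)
Line 3: ['umbrella', 'system'] (min_width=15, slack=1)
Line 4: ['bed', 'book', 'memory'] (min_width=15, slack=1)
Line 5: ['network', 'low', 'rock'] (min_width=16, slack=0)
Line 6: ['rice', 'plate'] (min_width=10, slack=6)
Line 7: ['memory', 'fire'] (min_width=11, slack=5)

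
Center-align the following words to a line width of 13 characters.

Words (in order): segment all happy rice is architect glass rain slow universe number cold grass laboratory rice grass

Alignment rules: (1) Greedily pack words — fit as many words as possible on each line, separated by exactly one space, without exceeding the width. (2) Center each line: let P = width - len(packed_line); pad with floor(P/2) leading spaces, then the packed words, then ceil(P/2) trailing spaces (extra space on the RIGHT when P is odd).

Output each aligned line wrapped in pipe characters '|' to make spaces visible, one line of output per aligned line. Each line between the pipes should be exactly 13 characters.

Answer: | segment all |
|happy rice is|
|  architect  |
| glass rain  |
|slow universe|
| number cold |
|    grass    |
| laboratory  |
| rice grass  |

Derivation:
Line 1: ['segment', 'all'] (min_width=11, slack=2)
Line 2: ['happy', 'rice', 'is'] (min_width=13, slack=0)
Line 3: ['architect'] (min_width=9, slack=4)
Line 4: ['glass', 'rain'] (min_width=10, slack=3)
Line 5: ['slow', 'universe'] (min_width=13, slack=0)
Line 6: ['number', 'cold'] (min_width=11, slack=2)
Line 7: ['grass'] (min_width=5, slack=8)
Line 8: ['laboratory'] (min_width=10, slack=3)
Line 9: ['rice', 'grass'] (min_width=10, slack=3)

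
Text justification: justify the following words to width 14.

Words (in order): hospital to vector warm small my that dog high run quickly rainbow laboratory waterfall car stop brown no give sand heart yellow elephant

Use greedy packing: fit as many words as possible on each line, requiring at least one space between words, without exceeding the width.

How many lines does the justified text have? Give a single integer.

Answer: 12

Derivation:
Line 1: ['hospital', 'to'] (min_width=11, slack=3)
Line 2: ['vector', 'warm'] (min_width=11, slack=3)
Line 3: ['small', 'my', 'that'] (min_width=13, slack=1)
Line 4: ['dog', 'high', 'run'] (min_width=12, slack=2)
Line 5: ['quickly'] (min_width=7, slack=7)
Line 6: ['rainbow'] (min_width=7, slack=7)
Line 7: ['laboratory'] (min_width=10, slack=4)
Line 8: ['waterfall', 'car'] (min_width=13, slack=1)
Line 9: ['stop', 'brown', 'no'] (min_width=13, slack=1)
Line 10: ['give', 'sand'] (min_width=9, slack=5)
Line 11: ['heart', 'yellow'] (min_width=12, slack=2)
Line 12: ['elephant'] (min_width=8, slack=6)
Total lines: 12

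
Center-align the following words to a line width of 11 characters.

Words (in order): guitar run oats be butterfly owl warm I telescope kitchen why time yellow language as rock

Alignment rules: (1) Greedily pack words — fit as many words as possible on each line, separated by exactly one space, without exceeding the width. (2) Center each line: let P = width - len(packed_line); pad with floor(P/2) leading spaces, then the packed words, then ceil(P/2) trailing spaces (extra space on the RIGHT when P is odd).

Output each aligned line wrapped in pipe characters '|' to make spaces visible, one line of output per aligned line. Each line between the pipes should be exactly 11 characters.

Line 1: ['guitar', 'run'] (min_width=10, slack=1)
Line 2: ['oats', 'be'] (min_width=7, slack=4)
Line 3: ['butterfly'] (min_width=9, slack=2)
Line 4: ['owl', 'warm', 'I'] (min_width=10, slack=1)
Line 5: ['telescope'] (min_width=9, slack=2)
Line 6: ['kitchen', 'why'] (min_width=11, slack=0)
Line 7: ['time', 'yellow'] (min_width=11, slack=0)
Line 8: ['language', 'as'] (min_width=11, slack=0)
Line 9: ['rock'] (min_width=4, slack=7)

Answer: |guitar run |
|  oats be  |
| butterfly |
|owl warm I |
| telescope |
|kitchen why|
|time yellow|
|language as|
|   rock    |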